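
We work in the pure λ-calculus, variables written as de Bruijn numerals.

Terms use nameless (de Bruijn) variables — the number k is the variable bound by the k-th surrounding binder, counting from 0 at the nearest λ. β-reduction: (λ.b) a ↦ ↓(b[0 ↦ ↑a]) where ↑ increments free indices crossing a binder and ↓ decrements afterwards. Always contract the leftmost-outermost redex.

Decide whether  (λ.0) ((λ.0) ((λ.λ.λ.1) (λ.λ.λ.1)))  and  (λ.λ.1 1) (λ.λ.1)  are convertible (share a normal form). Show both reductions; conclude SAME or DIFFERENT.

Answer: DIFFERENT — A ⇓ λ.λ.1, B ⇓ λ.λ.λ.λ.1

Reduction:
Term A:
  start: (λ.0) ((λ.0) ((λ.λ.λ.1) (λ.λ.λ.1)))
  step 1: (λ.0) ((λ.λ.λ.1) (λ.λ.λ.1))
  step 2: (λ.λ.λ.1) (λ.λ.λ.1)
  step 3: λ.λ.1

Term B:
  start: (λ.λ.1 1) (λ.λ.1)
  step 1: λ.(λ.λ.1) (λ.λ.1)
  step 2: λ.λ.λ.λ.1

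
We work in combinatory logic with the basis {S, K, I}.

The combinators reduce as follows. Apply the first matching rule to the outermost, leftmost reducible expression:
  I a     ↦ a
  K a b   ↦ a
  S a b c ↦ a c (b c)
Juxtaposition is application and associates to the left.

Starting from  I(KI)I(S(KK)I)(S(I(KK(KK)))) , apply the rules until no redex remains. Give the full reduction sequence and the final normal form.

Answer: normal form = K(SK)  (in 8 steps)

Reduction:
  start: I(KI)I(S(KK)I)(S(I(KK(KK))))
  →1  KII(S(KK)I)(S(I(KK(KK))))
  →2  I(S(KK)I)(S(I(KK(KK))))
  →3  S(KK)I(S(I(KK(KK))))
  →4  KK(S(I(KK(KK))))(I(S(I(KK(KK)))))
  →5  K(I(S(I(KK(KK)))))
  →6  K(S(I(KK(KK))))
  →7  K(S(KK(KK)))
  →8  K(SK)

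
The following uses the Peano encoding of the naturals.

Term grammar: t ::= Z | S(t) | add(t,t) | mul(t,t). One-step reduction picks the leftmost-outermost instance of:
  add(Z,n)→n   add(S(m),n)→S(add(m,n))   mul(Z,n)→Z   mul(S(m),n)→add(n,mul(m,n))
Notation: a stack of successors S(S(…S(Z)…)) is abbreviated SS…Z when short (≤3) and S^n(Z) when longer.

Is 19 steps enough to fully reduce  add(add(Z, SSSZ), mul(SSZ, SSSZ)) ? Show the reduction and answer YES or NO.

Answer: YES — reaches normal form S^9(Z) in 16 ≤ 19 steps

Reduction:
  start: add(add(Z, SSSZ), mul(SSZ, SSSZ))
  [1] add(SSSZ, mul(SSZ, SSSZ))
  [2] S(add(SSZ, mul(SSZ, SSSZ)))
  [3] S(S(add(SZ, mul(SSZ, SSSZ))))
  [4] S(S(S(add(Z, mul(SSZ, SSSZ)))))
  [5] S(S(S(mul(SSZ, SSSZ))))
  [6] S(S(S(add(SSSZ, mul(SZ, SSSZ)))))
  [7] S(S(S(S(add(SSZ, mul(SZ, SSSZ))))))
  [8] S(S(S(S(S(add(SZ, mul(SZ, SSSZ)))))))
  [9] S(S(S(S(S(S(add(Z, mul(SZ, SSSZ))))))))
  [10] S(S(S(S(S(S(mul(SZ, SSSZ)))))))
  [11] S(S(S(S(S(S(add(SSSZ, mul(Z, SSSZ))))))))
  [12] S(S(S(S(S(S(S(add(SSZ, mul(Z, SSSZ)))))))))
  [13] S(S(S(S(S(S(S(S(add(SZ, mul(Z, SSSZ))))))))))
  [14] S(S(S(S(S(S(S(S(S(add(Z, mul(Z, SSSZ)))))))))))
  [15] S(S(S(S(S(S(S(S(S(mul(Z, SSSZ))))))))))
  [16] S^9(Z)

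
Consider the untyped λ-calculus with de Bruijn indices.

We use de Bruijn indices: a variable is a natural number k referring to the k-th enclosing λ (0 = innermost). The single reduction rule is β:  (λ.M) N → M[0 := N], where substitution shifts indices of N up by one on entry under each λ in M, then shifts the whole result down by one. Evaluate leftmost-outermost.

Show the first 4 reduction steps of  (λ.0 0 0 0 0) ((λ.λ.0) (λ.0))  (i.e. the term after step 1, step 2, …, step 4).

  start: (λ.0 0 0 0 0) ((λ.λ.0) (λ.0))
  step 1: (λ.λ.0) (λ.0) ((λ.λ.0) (λ.0)) ((λ.λ.0) (λ.0)) ((λ.λ.0) (λ.0)) ((λ.λ.0) (λ.0))
  step 2: (λ.0) ((λ.λ.0) (λ.0)) ((λ.λ.0) (λ.0)) ((λ.λ.0) (λ.0)) ((λ.λ.0) (λ.0))
  step 3: (λ.λ.0) (λ.0) ((λ.λ.0) (λ.0)) ((λ.λ.0) (λ.0)) ((λ.λ.0) (λ.0))
  step 4: (λ.0) ((λ.λ.0) (λ.0)) ((λ.λ.0) (λ.0)) ((λ.λ.0) (λ.0))

Answer: after 4 steps: (λ.0) ((λ.λ.0) (λ.0)) ((λ.λ.0) (λ.0)) ((λ.λ.0) (λ.0))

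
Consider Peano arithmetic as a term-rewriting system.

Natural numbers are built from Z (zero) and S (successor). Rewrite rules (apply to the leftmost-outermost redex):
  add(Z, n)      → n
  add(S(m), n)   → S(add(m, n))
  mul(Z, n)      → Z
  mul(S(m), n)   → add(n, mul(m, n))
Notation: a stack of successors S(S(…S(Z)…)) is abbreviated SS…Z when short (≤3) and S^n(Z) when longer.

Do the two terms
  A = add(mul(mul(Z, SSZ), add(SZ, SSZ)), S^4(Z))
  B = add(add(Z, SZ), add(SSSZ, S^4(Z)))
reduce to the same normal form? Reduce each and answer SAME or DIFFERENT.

Term A:
  start: add(mul(mul(Z, SSZ), add(SZ, SSZ)), S^4(Z))
  →1  add(mul(Z, add(SZ, SSZ)), S^4(Z))
  →2  add(Z, S^4(Z))
  →3  S^4(Z)

Term B:
  start: add(add(Z, SZ), add(SSSZ, S^4(Z)))
  →1  add(SZ, add(SSSZ, S^4(Z)))
  →2  S(add(Z, add(SSSZ, S^4(Z))))
  →3  S(add(SSSZ, S^4(Z)))
  →4  S(S(add(SSZ, S^4(Z))))
  →5  S(S(S(add(SZ, S^4(Z)))))
  →6  S(S(S(S(add(Z, S^4(Z))))))
  →7  S^8(Z)

Answer: DIFFERENT — A ⇓ S^4(Z), B ⇓ S^8(Z)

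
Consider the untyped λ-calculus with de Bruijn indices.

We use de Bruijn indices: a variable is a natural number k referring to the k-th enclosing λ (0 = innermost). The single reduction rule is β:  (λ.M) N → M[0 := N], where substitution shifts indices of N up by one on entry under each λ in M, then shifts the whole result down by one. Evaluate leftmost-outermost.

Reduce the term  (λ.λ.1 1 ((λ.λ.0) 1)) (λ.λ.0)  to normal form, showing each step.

  start: (λ.λ.1 1 ((λ.λ.0) 1)) (λ.λ.0)
  step 1: λ.(λ.λ.0) (λ.λ.0) ((λ.λ.0) (λ.λ.0))
  step 2: λ.(λ.0) ((λ.λ.0) (λ.λ.0))
  step 3: λ.(λ.λ.0) (λ.λ.0)
  step 4: λ.λ.0

Answer: normal form = λ.λ.0  (in 4 steps)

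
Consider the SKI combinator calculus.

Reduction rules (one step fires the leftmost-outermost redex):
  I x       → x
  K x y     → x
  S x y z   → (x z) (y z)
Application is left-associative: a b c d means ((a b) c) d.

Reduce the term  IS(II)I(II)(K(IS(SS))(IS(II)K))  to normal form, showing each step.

  start: IS(II)I(II)(K(IS(SS))(IS(II)K))
  step 1: S(II)I(II)(K(IS(SS))(IS(II)K))
  step 2: II(II)(I(II))(K(IS(SS))(IS(II)K))
  step 3: I(II)(I(II))(K(IS(SS))(IS(II)K))
  step 4: II(I(II))(K(IS(SS))(IS(II)K))
  step 5: I(I(II))(K(IS(SS))(IS(II)K))
  step 6: I(II)(K(IS(SS))(IS(II)K))
  step 7: II(K(IS(SS))(IS(II)K))
  step 8: I(K(IS(SS))(IS(II)K))
  step 9: K(IS(SS))(IS(II)K)
  step 10: IS(SS)
  step 11: S(SS)

Answer: normal form = S(SS)  (in 11 steps)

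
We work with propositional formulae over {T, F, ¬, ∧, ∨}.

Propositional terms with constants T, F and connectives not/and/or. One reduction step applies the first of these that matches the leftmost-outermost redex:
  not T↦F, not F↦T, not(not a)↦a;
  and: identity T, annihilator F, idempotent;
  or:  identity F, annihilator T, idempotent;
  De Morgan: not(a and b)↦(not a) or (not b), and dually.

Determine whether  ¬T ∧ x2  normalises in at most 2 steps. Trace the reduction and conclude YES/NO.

  start: ¬T ∧ x2
  step 1: F ∧ x2
  step 2: F

Answer: YES — reaches normal form F in 2 ≤ 2 steps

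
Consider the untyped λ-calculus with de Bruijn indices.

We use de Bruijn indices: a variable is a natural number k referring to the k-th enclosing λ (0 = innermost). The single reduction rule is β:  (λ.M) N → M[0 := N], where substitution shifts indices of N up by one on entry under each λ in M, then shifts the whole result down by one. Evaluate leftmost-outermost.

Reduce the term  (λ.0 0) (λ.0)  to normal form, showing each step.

  start: (λ.0 0) (λ.0)
  step 1: (λ.0) (λ.0)
  step 2: λ.0

Answer: normal form = λ.0  (in 2 steps)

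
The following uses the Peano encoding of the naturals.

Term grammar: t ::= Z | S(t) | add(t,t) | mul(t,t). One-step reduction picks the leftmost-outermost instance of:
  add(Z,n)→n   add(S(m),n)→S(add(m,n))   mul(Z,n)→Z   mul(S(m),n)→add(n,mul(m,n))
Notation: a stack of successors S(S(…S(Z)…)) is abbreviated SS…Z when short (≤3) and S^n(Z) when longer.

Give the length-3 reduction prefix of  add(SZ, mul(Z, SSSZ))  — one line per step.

  start: add(SZ, mul(Z, SSSZ))
  step 1: S(add(Z, mul(Z, SSSZ)))
  step 2: S(mul(Z, SSSZ))
  step 3: SZ

Answer: after 3 steps: SZ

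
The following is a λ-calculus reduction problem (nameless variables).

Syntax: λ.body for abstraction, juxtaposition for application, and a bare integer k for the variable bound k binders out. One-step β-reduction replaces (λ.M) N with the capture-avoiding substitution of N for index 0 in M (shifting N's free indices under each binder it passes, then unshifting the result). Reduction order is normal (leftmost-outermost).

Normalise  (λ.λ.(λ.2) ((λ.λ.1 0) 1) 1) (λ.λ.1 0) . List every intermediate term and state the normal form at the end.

  start: (λ.λ.(λ.2) ((λ.λ.1 0) 1) 1) (λ.λ.1 0)
  [1] λ.(λ.λ.λ.1 0) ((λ.λ.1 0) (λ.λ.1 0)) (λ.λ.1 0)
  [2] λ.(λ.λ.1 0) (λ.λ.1 0)
  [3] λ.λ.(λ.λ.1 0) 0
  [4] λ.λ.λ.1 0

Answer: normal form = λ.λ.λ.1 0  (in 4 steps)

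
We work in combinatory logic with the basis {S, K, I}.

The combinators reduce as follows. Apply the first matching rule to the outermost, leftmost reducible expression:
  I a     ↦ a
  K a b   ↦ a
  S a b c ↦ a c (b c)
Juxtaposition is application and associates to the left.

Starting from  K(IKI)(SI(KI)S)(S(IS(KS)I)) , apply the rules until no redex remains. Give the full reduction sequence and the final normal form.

Answer: normal form = I  (in 3 steps)

Reduction:
  start: K(IKI)(SI(KI)S)(S(IS(KS)I))
  step 1: IKI(S(IS(KS)I))
  step 2: KI(S(IS(KS)I))
  step 3: I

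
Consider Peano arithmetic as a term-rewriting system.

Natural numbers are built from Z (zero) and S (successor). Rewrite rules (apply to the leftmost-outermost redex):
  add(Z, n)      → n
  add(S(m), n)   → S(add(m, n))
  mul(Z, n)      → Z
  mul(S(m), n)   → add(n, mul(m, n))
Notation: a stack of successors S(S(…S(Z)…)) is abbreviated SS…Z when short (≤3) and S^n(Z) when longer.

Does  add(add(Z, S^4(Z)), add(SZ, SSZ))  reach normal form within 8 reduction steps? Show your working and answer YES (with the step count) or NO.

Answer: YES — reaches normal form S^7(Z) in 8 ≤ 8 steps

Derivation:
  start: add(add(Z, S^4(Z)), add(SZ, SSZ))
  step 1: add(S^4(Z), add(SZ, SSZ))
  step 2: S(add(SSSZ, add(SZ, SSZ)))
  step 3: S(S(add(SSZ, add(SZ, SSZ))))
  step 4: S(S(S(add(SZ, add(SZ, SSZ)))))
  step 5: S(S(S(S(add(Z, add(SZ, SSZ))))))
  step 6: S(S(S(S(add(SZ, SSZ)))))
  step 7: S(S(S(S(S(add(Z, SSZ))))))
  step 8: S^7(Z)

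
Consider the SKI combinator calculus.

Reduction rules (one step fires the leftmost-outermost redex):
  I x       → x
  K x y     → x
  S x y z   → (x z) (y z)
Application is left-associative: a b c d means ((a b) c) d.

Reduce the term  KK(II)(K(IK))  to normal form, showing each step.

Answer: normal form = K(KK)  (in 2 steps)

Working:
  start: KK(II)(K(IK))
  →1  K(K(IK))
  →2  K(KK)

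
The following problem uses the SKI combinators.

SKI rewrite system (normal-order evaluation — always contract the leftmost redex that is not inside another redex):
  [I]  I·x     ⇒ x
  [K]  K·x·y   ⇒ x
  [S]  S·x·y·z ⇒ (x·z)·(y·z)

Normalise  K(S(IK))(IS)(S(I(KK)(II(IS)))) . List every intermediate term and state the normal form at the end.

Answer: normal form = SK(SK)  (in 4 steps)

Working:
  start: K(S(IK))(IS)(S(I(KK)(II(IS))))
  step 1: S(IK)(S(I(KK)(II(IS))))
  step 2: SK(S(I(KK)(II(IS))))
  step 3: SK(S(KK(II(IS))))
  step 4: SK(SK)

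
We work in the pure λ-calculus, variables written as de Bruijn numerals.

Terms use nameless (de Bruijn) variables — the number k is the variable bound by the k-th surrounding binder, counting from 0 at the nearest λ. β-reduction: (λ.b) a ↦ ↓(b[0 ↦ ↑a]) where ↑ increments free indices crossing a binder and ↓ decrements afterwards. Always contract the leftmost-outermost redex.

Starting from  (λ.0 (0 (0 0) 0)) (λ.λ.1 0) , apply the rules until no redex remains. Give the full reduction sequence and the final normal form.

  start: (λ.0 (0 (0 0) 0)) (λ.λ.1 0)
  [1] (λ.λ.1 0) ((λ.λ.1 0) ((λ.λ.1 0) (λ.λ.1 0)) (λ.λ.1 0))
  [2] λ.(λ.λ.1 0) ((λ.λ.1 0) (λ.λ.1 0)) (λ.λ.1 0) 0
  [3] λ.(λ.(λ.λ.1 0) (λ.λ.1 0) 0) (λ.λ.1 0) 0
  [4] λ.(λ.λ.1 0) (λ.λ.1 0) (λ.λ.1 0) 0
  [5] λ.(λ.(λ.λ.1 0) 0) (λ.λ.1 0) 0
  [6] λ.(λ.λ.1 0) (λ.λ.1 0) 0
  [7] λ.(λ.(λ.λ.1 0) 0) 0
  [8] λ.(λ.λ.1 0) 0
  [9] λ.λ.1 0

Answer: normal form = λ.λ.1 0  (in 9 steps)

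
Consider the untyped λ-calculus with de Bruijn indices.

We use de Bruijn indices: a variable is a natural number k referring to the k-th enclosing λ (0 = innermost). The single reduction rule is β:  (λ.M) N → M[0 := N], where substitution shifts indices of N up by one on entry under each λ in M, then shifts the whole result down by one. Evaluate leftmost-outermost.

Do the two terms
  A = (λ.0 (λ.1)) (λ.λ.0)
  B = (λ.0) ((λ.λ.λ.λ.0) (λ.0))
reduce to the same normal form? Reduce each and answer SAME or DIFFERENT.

Term A:
  start: (λ.0 (λ.1)) (λ.λ.0)
  step 1: (λ.λ.0) (λ.λ.λ.0)
  step 2: λ.0

Term B:
  start: (λ.0) ((λ.λ.λ.λ.0) (λ.0))
  step 1: (λ.λ.λ.λ.0) (λ.0)
  step 2: λ.λ.λ.0

Answer: DIFFERENT — A ⇓ λ.0, B ⇓ λ.λ.λ.0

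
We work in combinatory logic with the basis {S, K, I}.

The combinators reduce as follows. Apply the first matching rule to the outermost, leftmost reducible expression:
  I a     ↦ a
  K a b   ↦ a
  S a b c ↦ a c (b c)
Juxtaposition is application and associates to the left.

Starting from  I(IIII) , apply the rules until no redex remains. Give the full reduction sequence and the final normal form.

  start: I(IIII)
  →1  IIII
  →2  III
  →3  II
  →4  I

Answer: normal form = I  (in 4 steps)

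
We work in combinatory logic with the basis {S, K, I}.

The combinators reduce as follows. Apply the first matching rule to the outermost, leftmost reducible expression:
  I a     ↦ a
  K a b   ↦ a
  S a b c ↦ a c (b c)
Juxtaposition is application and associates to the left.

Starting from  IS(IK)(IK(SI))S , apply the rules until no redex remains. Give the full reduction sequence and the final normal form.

  start: IS(IK)(IK(SI))S
  [1] S(IK)(IK(SI))S
  [2] IKS(IK(SI)S)
  [3] KS(IK(SI)S)
  [4] S

Answer: normal form = S  (in 4 steps)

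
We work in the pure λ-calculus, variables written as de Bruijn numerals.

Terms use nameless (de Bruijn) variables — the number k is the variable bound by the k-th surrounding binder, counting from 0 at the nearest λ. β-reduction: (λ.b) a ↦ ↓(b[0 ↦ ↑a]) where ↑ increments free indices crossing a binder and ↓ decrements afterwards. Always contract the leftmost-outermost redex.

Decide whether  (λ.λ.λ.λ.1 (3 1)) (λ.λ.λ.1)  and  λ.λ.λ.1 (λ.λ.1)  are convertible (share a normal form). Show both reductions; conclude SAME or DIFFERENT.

Answer: SAME — A ⇓ λ.λ.λ.1 (λ.λ.1), B ⇓ λ.λ.λ.1 (λ.λ.1)

Working:
Term A:
  start: (λ.λ.λ.λ.1 (3 1)) (λ.λ.λ.1)
  step 1: λ.λ.λ.1 ((λ.λ.λ.1) 1)
  step 2: λ.λ.λ.1 (λ.λ.1)

Term B:
  start: λ.λ.λ.1 (λ.λ.1)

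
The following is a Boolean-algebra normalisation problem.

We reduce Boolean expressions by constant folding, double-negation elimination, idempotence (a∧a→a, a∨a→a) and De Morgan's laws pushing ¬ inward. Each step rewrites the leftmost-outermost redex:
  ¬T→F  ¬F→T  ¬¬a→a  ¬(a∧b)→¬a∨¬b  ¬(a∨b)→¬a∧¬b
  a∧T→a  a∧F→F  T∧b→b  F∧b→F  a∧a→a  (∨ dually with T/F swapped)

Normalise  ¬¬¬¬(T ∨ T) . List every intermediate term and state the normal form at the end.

  start: ¬¬¬¬(T ∨ T)
  step 1: ¬¬(T ∨ T)
  step 2: T ∨ T
  step 3: T

Answer: normal form = T  (in 3 steps)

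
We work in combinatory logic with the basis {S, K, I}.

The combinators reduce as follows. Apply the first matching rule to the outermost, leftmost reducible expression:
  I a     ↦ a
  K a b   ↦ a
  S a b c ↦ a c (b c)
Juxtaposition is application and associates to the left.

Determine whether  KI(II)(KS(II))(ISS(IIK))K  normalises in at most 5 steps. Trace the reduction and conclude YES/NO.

  start: KI(II)(KS(II))(ISS(IIK))K
  step 1: I(KS(II))(ISS(IIK))K
  step 2: KS(II)(ISS(IIK))K
  step 3: S(ISS(IIK))K
  step 4: S(SS(IIK))K
  step 5: S(SS(IK))K

Answer: NO — after 5 steps the term is S(SS(IK))K, not yet normal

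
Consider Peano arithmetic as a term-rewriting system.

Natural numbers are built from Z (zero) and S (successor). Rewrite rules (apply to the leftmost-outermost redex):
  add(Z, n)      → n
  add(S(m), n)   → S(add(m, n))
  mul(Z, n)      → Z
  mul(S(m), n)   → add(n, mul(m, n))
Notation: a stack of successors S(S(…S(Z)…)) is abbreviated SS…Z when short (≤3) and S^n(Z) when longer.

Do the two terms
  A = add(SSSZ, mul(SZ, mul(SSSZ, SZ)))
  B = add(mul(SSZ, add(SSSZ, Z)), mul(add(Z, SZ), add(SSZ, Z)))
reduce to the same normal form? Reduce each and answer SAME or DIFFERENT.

Answer: DIFFERENT — A ⇓ S^6(Z), B ⇓ S^8(Z)

Derivation:
Term A:
  start: add(SSSZ, mul(SZ, mul(SSSZ, SZ)))
  →1  S(add(SSZ, mul(SZ, mul(SSSZ, SZ))))
  →2  S(S(add(SZ, mul(SZ, mul(SSSZ, SZ)))))
  →3  S(S(S(add(Z, mul(SZ, mul(SSSZ, SZ))))))
  →4  S(S(S(mul(SZ, mul(SSSZ, SZ)))))
  →5  S(S(S(add(mul(SSSZ, SZ), mul(Z, mul(SSSZ, SZ))))))
  →6  S(S(S(add(add(SZ, mul(SSZ, SZ)), mul(Z, mul(SSSZ, SZ))))))
  →7  S(S(S(add(S(add(Z, mul(SSZ, SZ))), mul(Z, mul(SSSZ, SZ))))))
  →8  S(S(S(S(add(add(Z, mul(SSZ, SZ)), mul(Z, mul(SSSZ, SZ)))))))
  →9  S(S(S(S(add(mul(SSZ, SZ), mul(Z, mul(SSSZ, SZ)))))))
  →10  S(S(S(S(add(add(SZ, mul(SZ, SZ)), mul(Z, mul(SSSZ, SZ)))))))
  →11  S(S(S(S(add(S(add(Z, mul(SZ, SZ))), mul(Z, mul(SSSZ, SZ)))))))
  →12  S(S(S(S(S(add(add(Z, mul(SZ, SZ)), mul(Z, mul(SSSZ, SZ))))))))
  →13  S(S(S(S(S(add(mul(SZ, SZ), mul(Z, mul(SSSZ, SZ))))))))
  →14  S(S(S(S(S(add(add(SZ, mul(Z, SZ)), mul(Z, mul(SSSZ, SZ))))))))
  →15  S(S(S(S(S(add(S(add(Z, mul(Z, SZ))), mul(Z, mul(SSSZ, SZ))))))))
  →16  S(S(S(S(S(S(add(add(Z, mul(Z, SZ)), mul(Z, mul(SSSZ, SZ)))))))))
  →17  S(S(S(S(S(S(add(mul(Z, SZ), mul(Z, mul(SSSZ, SZ)))))))))
  →18  S(S(S(S(S(S(add(Z, mul(Z, mul(SSSZ, SZ)))))))))
  →19  S(S(S(S(S(S(mul(Z, mul(SSSZ, SZ))))))))
  →20  S^6(Z)

Term B:
  start: add(mul(SSZ, add(SSSZ, Z)), mul(add(Z, SZ), add(SSZ, Z)))
  →1  add(add(add(SSSZ, Z), mul(SZ, add(SSSZ, Z))), mul(add(Z, SZ), add(SSZ, Z)))
  →2  add(add(S(add(SSZ, Z)), mul(SZ, add(SSSZ, Z))), mul(add(Z, SZ), add(SSZ, Z)))
  →3  add(S(add(add(SSZ, Z), mul(SZ, add(SSSZ, Z)))), mul(add(Z, SZ), add(SSZ, Z)))
  →4  S(add(add(add(SSZ, Z), mul(SZ, add(SSSZ, Z))), mul(add(Z, SZ), add(SSZ, Z))))
  →5  S(add(add(S(add(SZ, Z)), mul(SZ, add(SSSZ, Z))), mul(add(Z, SZ), add(SSZ, Z))))
  →6  S(add(S(add(add(SZ, Z), mul(SZ, add(SSSZ, Z)))), mul(add(Z, SZ), add(SSZ, Z))))
  →7  S(S(add(add(add(SZ, Z), mul(SZ, add(SSSZ, Z))), mul(add(Z, SZ), add(SSZ, Z)))))
  →8  S(S(add(add(S(add(Z, Z)), mul(SZ, add(SSSZ, Z))), mul(add(Z, SZ), add(SSZ, Z)))))
  →9  S(S(add(S(add(add(Z, Z), mul(SZ, add(SSSZ, Z)))), mul(add(Z, SZ), add(SSZ, Z)))))
  →10  S(S(S(add(add(add(Z, Z), mul(SZ, add(SSSZ, Z))), mul(add(Z, SZ), add(SSZ, Z))))))
  →11  S(S(S(add(add(Z, mul(SZ, add(SSSZ, Z))), mul(add(Z, SZ), add(SSZ, Z))))))
  →12  S(S(S(add(mul(SZ, add(SSSZ, Z)), mul(add(Z, SZ), add(SSZ, Z))))))
  →13  S(S(S(add(add(add(SSSZ, Z), mul(Z, add(SSSZ, Z))), mul(add(Z, SZ), add(SSZ, Z))))))
  →14  S(S(S(add(add(S(add(SSZ, Z)), mul(Z, add(SSSZ, Z))), mul(add(Z, SZ), add(SSZ, Z))))))
  →15  S(S(S(add(S(add(add(SSZ, Z), mul(Z, add(SSSZ, Z)))), mul(add(Z, SZ), add(SSZ, Z))))))
  →16  S(S(S(S(add(add(add(SSZ, Z), mul(Z, add(SSSZ, Z))), mul(add(Z, SZ), add(SSZ, Z)))))))
  →17  S(S(S(S(add(add(S(add(SZ, Z)), mul(Z, add(SSSZ, Z))), mul(add(Z, SZ), add(SSZ, Z)))))))
  →18  S(S(S(S(add(S(add(add(SZ, Z), mul(Z, add(SSSZ, Z)))), mul(add(Z, SZ), add(SSZ, Z)))))))
  →19  S(S(S(S(S(add(add(add(SZ, Z), mul(Z, add(SSSZ, Z))), mul(add(Z, SZ), add(SSZ, Z))))))))
  →20  S(S(S(S(S(add(add(S(add(Z, Z)), mul(Z, add(SSSZ, Z))), mul(add(Z, SZ), add(SSZ, Z))))))))
  →21  S(S(S(S(S(add(S(add(add(Z, Z), mul(Z, add(SSSZ, Z)))), mul(add(Z, SZ), add(SSZ, Z))))))))
  →22  S(S(S(S(S(S(add(add(add(Z, Z), mul(Z, add(SSSZ, Z))), mul(add(Z, SZ), add(SSZ, Z)))))))))
  →23  S(S(S(S(S(S(add(add(Z, mul(Z, add(SSSZ, Z))), mul(add(Z, SZ), add(SSZ, Z)))))))))
  →24  S(S(S(S(S(S(add(mul(Z, add(SSSZ, Z)), mul(add(Z, SZ), add(SSZ, Z)))))))))
  →25  S(S(S(S(S(S(add(Z, mul(add(Z, SZ), add(SSZ, Z)))))))))
  →26  S(S(S(S(S(S(mul(add(Z, SZ), add(SSZ, Z))))))))
  →27  S(S(S(S(S(S(mul(SZ, add(SSZ, Z))))))))
  →28  S(S(S(S(S(S(add(add(SSZ, Z), mul(Z, add(SSZ, Z)))))))))
  →29  S(S(S(S(S(S(add(S(add(SZ, Z)), mul(Z, add(SSZ, Z)))))))))
  →30  S(S(S(S(S(S(S(add(add(SZ, Z), mul(Z, add(SSZ, Z))))))))))
  →31  S(S(S(S(S(S(S(add(S(add(Z, Z)), mul(Z, add(SSZ, Z))))))))))
  →32  S(S(S(S(S(S(S(S(add(add(Z, Z), mul(Z, add(SSZ, Z)))))))))))
  →33  S(S(S(S(S(S(S(S(add(Z, mul(Z, add(SSZ, Z)))))))))))
  →34  S(S(S(S(S(S(S(S(mul(Z, add(SSZ, Z))))))))))
  →35  S^8(Z)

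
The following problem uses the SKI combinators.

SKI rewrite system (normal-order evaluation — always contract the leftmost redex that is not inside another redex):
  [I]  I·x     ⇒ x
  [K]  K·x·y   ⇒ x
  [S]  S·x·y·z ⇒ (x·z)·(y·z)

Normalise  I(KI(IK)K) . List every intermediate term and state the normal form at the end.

  start: I(KI(IK)K)
  [1] KI(IK)K
  [2] IK
  [3] K

Answer: normal form = K  (in 3 steps)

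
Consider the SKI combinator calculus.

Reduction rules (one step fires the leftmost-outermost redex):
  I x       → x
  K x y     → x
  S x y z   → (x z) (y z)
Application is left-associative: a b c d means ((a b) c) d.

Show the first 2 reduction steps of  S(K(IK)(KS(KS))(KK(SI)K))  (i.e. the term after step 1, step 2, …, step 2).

Answer: after 2 steps: S(K(KK(SI)K))

Derivation:
  start: S(K(IK)(KS(KS))(KK(SI)K))
  →1  S(IK(KK(SI)K))
  →2  S(K(KK(SI)K))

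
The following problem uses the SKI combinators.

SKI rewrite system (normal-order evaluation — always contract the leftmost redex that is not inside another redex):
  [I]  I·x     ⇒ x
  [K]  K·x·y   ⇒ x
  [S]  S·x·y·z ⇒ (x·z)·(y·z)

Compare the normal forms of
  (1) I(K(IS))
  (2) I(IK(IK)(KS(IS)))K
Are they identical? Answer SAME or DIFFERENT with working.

Answer: DIFFERENT — A ⇓ KS, B ⇓ KK

Working:
Term A:
  start: I(K(IS))
  →1  K(IS)
  →2  KS

Term B:
  start: I(IK(IK)(KS(IS)))K
  →1  IK(IK)(KS(IS))K
  →2  K(IK)(KS(IS))K
  →3  IKK
  →4  KK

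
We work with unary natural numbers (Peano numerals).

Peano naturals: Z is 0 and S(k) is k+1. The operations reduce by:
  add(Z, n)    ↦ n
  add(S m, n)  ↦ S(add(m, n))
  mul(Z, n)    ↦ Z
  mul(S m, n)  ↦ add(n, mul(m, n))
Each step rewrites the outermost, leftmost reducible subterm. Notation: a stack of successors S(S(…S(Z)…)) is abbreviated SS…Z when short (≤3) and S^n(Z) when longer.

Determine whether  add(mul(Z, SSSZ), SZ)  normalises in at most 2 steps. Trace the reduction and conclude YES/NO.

  start: add(mul(Z, SSSZ), SZ)
  [1] add(Z, SZ)
  [2] SZ

Answer: YES — reaches normal form SZ in 2 ≤ 2 steps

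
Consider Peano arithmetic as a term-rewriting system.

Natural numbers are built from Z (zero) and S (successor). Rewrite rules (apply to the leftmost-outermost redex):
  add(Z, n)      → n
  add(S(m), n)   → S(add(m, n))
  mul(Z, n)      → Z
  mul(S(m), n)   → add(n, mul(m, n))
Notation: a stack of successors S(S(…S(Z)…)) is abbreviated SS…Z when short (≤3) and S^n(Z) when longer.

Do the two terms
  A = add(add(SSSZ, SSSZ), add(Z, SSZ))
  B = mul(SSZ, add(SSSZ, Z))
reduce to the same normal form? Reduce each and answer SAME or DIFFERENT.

Term A:
  start: add(add(SSSZ, SSSZ), add(Z, SSZ))
  [1] add(S(add(SSZ, SSSZ)), add(Z, SSZ))
  [2] S(add(add(SSZ, SSSZ), add(Z, SSZ)))
  [3] S(add(S(add(SZ, SSSZ)), add(Z, SSZ)))
  [4] S(S(add(add(SZ, SSSZ), add(Z, SSZ))))
  [5] S(S(add(S(add(Z, SSSZ)), add(Z, SSZ))))
  [6] S(S(S(add(add(Z, SSSZ), add(Z, SSZ)))))
  [7] S(S(S(add(SSSZ, add(Z, SSZ)))))
  [8] S(S(S(S(add(SSZ, add(Z, SSZ))))))
  [9] S(S(S(S(S(add(SZ, add(Z, SSZ)))))))
  [10] S(S(S(S(S(S(add(Z, add(Z, SSZ))))))))
  [11] S(S(S(S(S(S(add(Z, SSZ)))))))
  [12] S^8(Z)

Term B:
  start: mul(SSZ, add(SSSZ, Z))
  [1] add(add(SSSZ, Z), mul(SZ, add(SSSZ, Z)))
  [2] add(S(add(SSZ, Z)), mul(SZ, add(SSSZ, Z)))
  [3] S(add(add(SSZ, Z), mul(SZ, add(SSSZ, Z))))
  [4] S(add(S(add(SZ, Z)), mul(SZ, add(SSSZ, Z))))
  [5] S(S(add(add(SZ, Z), mul(SZ, add(SSSZ, Z)))))
  [6] S(S(add(S(add(Z, Z)), mul(SZ, add(SSSZ, Z)))))
  [7] S(S(S(add(add(Z, Z), mul(SZ, add(SSSZ, Z))))))
  [8] S(S(S(add(Z, mul(SZ, add(SSSZ, Z))))))
  [9] S(S(S(mul(SZ, add(SSSZ, Z)))))
  [10] S(S(S(add(add(SSSZ, Z), mul(Z, add(SSSZ, Z))))))
  [11] S(S(S(add(S(add(SSZ, Z)), mul(Z, add(SSSZ, Z))))))
  [12] S(S(S(S(add(add(SSZ, Z), mul(Z, add(SSSZ, Z)))))))
  [13] S(S(S(S(add(S(add(SZ, Z)), mul(Z, add(SSSZ, Z)))))))
  [14] S(S(S(S(S(add(add(SZ, Z), mul(Z, add(SSSZ, Z))))))))
  [15] S(S(S(S(S(add(S(add(Z, Z)), mul(Z, add(SSSZ, Z))))))))
  [16] S(S(S(S(S(S(add(add(Z, Z), mul(Z, add(SSSZ, Z)))))))))
  [17] S(S(S(S(S(S(add(Z, mul(Z, add(SSSZ, Z)))))))))
  [18] S(S(S(S(S(S(mul(Z, add(SSSZ, Z))))))))
  [19] S^6(Z)

Answer: DIFFERENT — A ⇓ S^8(Z), B ⇓ S^6(Z)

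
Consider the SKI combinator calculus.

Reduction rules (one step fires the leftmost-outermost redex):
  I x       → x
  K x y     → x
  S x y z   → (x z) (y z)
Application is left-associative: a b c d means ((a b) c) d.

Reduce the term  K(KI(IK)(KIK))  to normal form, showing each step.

Answer: normal form = KI  (in 3 steps)

Derivation:
  start: K(KI(IK)(KIK))
  step 1: K(I(KIK))
  step 2: K(KIK)
  step 3: KI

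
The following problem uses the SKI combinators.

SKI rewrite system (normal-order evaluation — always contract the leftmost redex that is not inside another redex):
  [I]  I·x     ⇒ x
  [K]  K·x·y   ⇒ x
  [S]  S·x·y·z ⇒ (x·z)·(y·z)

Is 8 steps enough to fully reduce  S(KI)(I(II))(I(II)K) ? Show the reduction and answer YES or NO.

Answer: NO — after 8 steps the term is IK, not yet normal

Reduction:
  start: S(KI)(I(II))(I(II)K)
  →1  KI(I(II)K)(I(II)(I(II)K))
  →2  I(I(II)(I(II)K))
  →3  I(II)(I(II)K)
  →4  II(I(II)K)
  →5  I(I(II)K)
  →6  I(II)K
  →7  IIK
  →8  IK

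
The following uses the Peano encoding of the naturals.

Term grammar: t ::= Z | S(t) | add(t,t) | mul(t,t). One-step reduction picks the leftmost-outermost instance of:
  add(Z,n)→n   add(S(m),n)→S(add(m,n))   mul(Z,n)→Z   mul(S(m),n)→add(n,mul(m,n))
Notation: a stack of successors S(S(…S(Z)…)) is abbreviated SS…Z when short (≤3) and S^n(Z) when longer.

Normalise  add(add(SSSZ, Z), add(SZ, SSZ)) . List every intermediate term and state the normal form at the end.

  start: add(add(SSSZ, Z), add(SZ, SSZ))
  step 1: add(S(add(SSZ, Z)), add(SZ, SSZ))
  step 2: S(add(add(SSZ, Z), add(SZ, SSZ)))
  step 3: S(add(S(add(SZ, Z)), add(SZ, SSZ)))
  step 4: S(S(add(add(SZ, Z), add(SZ, SSZ))))
  step 5: S(S(add(S(add(Z, Z)), add(SZ, SSZ))))
  step 6: S(S(S(add(add(Z, Z), add(SZ, SSZ)))))
  step 7: S(S(S(add(Z, add(SZ, SSZ)))))
  step 8: S(S(S(add(SZ, SSZ))))
  step 9: S(S(S(S(add(Z, SSZ)))))
  step 10: S^6(Z)

Answer: normal form = S^6(Z)  (in 10 steps)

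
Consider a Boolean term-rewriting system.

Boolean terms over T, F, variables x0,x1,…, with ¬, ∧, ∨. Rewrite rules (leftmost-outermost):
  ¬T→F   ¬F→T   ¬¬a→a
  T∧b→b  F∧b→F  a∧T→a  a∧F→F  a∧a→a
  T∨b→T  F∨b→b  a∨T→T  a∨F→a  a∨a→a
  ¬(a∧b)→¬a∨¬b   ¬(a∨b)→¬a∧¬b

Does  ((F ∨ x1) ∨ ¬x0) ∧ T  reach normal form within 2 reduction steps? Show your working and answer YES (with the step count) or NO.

  start: ((F ∨ x1) ∨ ¬x0) ∧ T
  step 1: (F ∨ x1) ∨ ¬x0
  step 2: x1 ∨ ¬x0

Answer: YES — reaches normal form x1 ∨ ¬x0 in 2 ≤ 2 steps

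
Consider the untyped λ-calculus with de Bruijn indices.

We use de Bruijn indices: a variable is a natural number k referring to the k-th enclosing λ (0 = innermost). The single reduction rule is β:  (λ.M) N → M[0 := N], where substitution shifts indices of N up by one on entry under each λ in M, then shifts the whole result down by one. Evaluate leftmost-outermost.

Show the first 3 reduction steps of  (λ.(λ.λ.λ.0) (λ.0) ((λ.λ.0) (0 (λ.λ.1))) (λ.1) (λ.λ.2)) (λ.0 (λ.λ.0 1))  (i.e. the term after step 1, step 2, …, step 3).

Answer: after 3 steps: (λ.0) (λ.λ.0 (λ.λ.0 1)) (λ.λ.λ.0 (λ.λ.0 1))

Working:
  start: (λ.(λ.λ.λ.0) (λ.0) ((λ.λ.0) (0 (λ.λ.1))) (λ.1) (λ.λ.2)) (λ.0 (λ.λ.0 1))
  [1] (λ.λ.λ.0) (λ.0) ((λ.λ.0) ((λ.0 (λ.λ.0 1)) (λ.λ.1))) (λ.λ.0 (λ.λ.0 1)) (λ.λ.λ.0 (λ.λ.0 1))
  [2] (λ.λ.0) ((λ.λ.0) ((λ.0 (λ.λ.0 1)) (λ.λ.1))) (λ.λ.0 (λ.λ.0 1)) (λ.λ.λ.0 (λ.λ.0 1))
  [3] (λ.0) (λ.λ.0 (λ.λ.0 1)) (λ.λ.λ.0 (λ.λ.0 1))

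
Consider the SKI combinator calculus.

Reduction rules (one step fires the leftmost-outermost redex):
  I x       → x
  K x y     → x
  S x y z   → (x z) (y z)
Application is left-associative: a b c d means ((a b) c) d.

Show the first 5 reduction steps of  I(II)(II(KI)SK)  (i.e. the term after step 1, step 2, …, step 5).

  start: I(II)(II(KI)SK)
  →1  II(II(KI)SK)
  →2  I(II(KI)SK)
  →3  II(KI)SK
  →4  I(KI)SK
  →5  KISK

Answer: after 5 steps: KISK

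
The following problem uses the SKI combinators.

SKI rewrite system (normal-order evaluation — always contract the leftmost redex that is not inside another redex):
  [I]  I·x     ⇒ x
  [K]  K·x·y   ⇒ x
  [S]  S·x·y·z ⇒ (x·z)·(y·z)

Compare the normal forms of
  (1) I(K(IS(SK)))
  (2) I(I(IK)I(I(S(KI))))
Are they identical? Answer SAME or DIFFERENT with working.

Term A:
  start: I(K(IS(SK)))
  step 1: K(IS(SK))
  step 2: K(S(SK))

Term B:
  start: I(I(IK)I(I(S(KI))))
  step 1: I(IK)I(I(S(KI)))
  step 2: IKI(I(S(KI)))
  step 3: KI(I(S(KI)))
  step 4: I

Answer: DIFFERENT — A ⇓ K(S(SK)), B ⇓ I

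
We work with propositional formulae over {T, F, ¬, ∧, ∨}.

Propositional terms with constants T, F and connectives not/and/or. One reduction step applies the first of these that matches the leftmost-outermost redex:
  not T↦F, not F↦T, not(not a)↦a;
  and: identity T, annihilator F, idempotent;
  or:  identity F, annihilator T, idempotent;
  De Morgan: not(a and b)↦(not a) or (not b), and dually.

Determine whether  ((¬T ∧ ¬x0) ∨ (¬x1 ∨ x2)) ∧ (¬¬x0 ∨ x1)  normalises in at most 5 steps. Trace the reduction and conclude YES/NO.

Answer: YES — reaches normal form (¬x1 ∨ x2) ∧ (x0 ∨ x1) in 4 ≤ 5 steps

Derivation:
  start: ((¬T ∧ ¬x0) ∨ (¬x1 ∨ x2)) ∧ (¬¬x0 ∨ x1)
  [1] ((F ∧ ¬x0) ∨ (¬x1 ∨ x2)) ∧ (¬¬x0 ∨ x1)
  [2] (F ∨ (¬x1 ∨ x2)) ∧ (¬¬x0 ∨ x1)
  [3] (¬x1 ∨ x2) ∧ (¬¬x0 ∨ x1)
  [4] (¬x1 ∨ x2) ∧ (x0 ∨ x1)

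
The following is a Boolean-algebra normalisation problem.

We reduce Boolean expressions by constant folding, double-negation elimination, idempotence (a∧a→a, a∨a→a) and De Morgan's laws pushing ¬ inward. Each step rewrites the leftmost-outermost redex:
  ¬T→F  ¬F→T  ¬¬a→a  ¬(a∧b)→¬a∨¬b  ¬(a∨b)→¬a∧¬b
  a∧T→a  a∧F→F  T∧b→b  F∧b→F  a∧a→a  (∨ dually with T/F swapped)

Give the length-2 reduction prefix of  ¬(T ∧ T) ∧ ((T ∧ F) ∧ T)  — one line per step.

  start: ¬(T ∧ T) ∧ ((T ∧ F) ∧ T)
  →1  (¬T ∨ ¬T) ∧ ((T ∧ F) ∧ T)
  →2  ¬T ∧ ((T ∧ F) ∧ T)

Answer: after 2 steps: ¬T ∧ ((T ∧ F) ∧ T)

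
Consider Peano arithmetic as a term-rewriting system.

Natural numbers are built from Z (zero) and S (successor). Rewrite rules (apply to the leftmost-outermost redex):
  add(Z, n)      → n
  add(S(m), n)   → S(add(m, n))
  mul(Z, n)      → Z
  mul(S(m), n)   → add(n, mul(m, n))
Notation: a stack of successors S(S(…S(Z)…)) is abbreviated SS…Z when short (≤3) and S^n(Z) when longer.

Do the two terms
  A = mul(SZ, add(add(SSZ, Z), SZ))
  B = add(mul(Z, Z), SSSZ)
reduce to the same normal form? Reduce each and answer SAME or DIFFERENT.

Answer: SAME — A ⇓ SSSZ, B ⇓ SSSZ

Derivation:
Term A:
  start: mul(SZ, add(add(SSZ, Z), SZ))
  [1] add(add(add(SSZ, Z), SZ), mul(Z, add(add(SSZ, Z), SZ)))
  [2] add(add(S(add(SZ, Z)), SZ), mul(Z, add(add(SSZ, Z), SZ)))
  [3] add(S(add(add(SZ, Z), SZ)), mul(Z, add(add(SSZ, Z), SZ)))
  [4] S(add(add(add(SZ, Z), SZ), mul(Z, add(add(SSZ, Z), SZ))))
  [5] S(add(add(S(add(Z, Z)), SZ), mul(Z, add(add(SSZ, Z), SZ))))
  [6] S(add(S(add(add(Z, Z), SZ)), mul(Z, add(add(SSZ, Z), SZ))))
  [7] S(S(add(add(add(Z, Z), SZ), mul(Z, add(add(SSZ, Z), SZ)))))
  [8] S(S(add(add(Z, SZ), mul(Z, add(add(SSZ, Z), SZ)))))
  [9] S(S(add(SZ, mul(Z, add(add(SSZ, Z), SZ)))))
  [10] S(S(S(add(Z, mul(Z, add(add(SSZ, Z), SZ))))))
  [11] S(S(S(mul(Z, add(add(SSZ, Z), SZ)))))
  [12] SSSZ

Term B:
  start: add(mul(Z, Z), SSSZ)
  [1] add(Z, SSSZ)
  [2] SSSZ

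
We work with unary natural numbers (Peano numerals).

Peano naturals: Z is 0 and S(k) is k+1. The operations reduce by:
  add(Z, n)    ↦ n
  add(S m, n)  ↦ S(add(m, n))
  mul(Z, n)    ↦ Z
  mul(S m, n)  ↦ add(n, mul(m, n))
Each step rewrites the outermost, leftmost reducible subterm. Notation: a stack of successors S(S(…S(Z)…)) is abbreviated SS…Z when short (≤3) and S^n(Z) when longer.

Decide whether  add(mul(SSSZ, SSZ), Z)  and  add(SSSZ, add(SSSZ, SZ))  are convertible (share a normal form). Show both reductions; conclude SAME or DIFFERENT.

Term A:
  start: add(mul(SSSZ, SSZ), Z)
  [1] add(add(SSZ, mul(SSZ, SSZ)), Z)
  [2] add(S(add(SZ, mul(SSZ, SSZ))), Z)
  [3] S(add(add(SZ, mul(SSZ, SSZ)), Z))
  [4] S(add(S(add(Z, mul(SSZ, SSZ))), Z))
  [5] S(S(add(add(Z, mul(SSZ, SSZ)), Z)))
  [6] S(S(add(mul(SSZ, SSZ), Z)))
  [7] S(S(add(add(SSZ, mul(SZ, SSZ)), Z)))
  [8] S(S(add(S(add(SZ, mul(SZ, SSZ))), Z)))
  [9] S(S(S(add(add(SZ, mul(SZ, SSZ)), Z))))
  [10] S(S(S(add(S(add(Z, mul(SZ, SSZ))), Z))))
  [11] S(S(S(S(add(add(Z, mul(SZ, SSZ)), Z)))))
  [12] S(S(S(S(add(mul(SZ, SSZ), Z)))))
  [13] S(S(S(S(add(add(SSZ, mul(Z, SSZ)), Z)))))
  [14] S(S(S(S(add(S(add(SZ, mul(Z, SSZ))), Z)))))
  [15] S(S(S(S(S(add(add(SZ, mul(Z, SSZ)), Z))))))
  [16] S(S(S(S(S(add(S(add(Z, mul(Z, SSZ))), Z))))))
  [17] S(S(S(S(S(S(add(add(Z, mul(Z, SSZ)), Z)))))))
  [18] S(S(S(S(S(S(add(mul(Z, SSZ), Z)))))))
  [19] S(S(S(S(S(S(add(Z, Z)))))))
  [20] S^6(Z)

Term B:
  start: add(SSSZ, add(SSSZ, SZ))
  [1] S(add(SSZ, add(SSSZ, SZ)))
  [2] S(S(add(SZ, add(SSSZ, SZ))))
  [3] S(S(S(add(Z, add(SSSZ, SZ)))))
  [4] S(S(S(add(SSSZ, SZ))))
  [5] S(S(S(S(add(SSZ, SZ)))))
  [6] S(S(S(S(S(add(SZ, SZ))))))
  [7] S(S(S(S(S(S(add(Z, SZ)))))))
  [8] S^7(Z)

Answer: DIFFERENT — A ⇓ S^6(Z), B ⇓ S^7(Z)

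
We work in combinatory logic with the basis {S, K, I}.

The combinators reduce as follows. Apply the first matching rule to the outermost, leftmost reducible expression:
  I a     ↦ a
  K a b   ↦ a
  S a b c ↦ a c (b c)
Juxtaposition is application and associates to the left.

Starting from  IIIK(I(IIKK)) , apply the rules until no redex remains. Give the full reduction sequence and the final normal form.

  start: IIIK(I(IIKK))
  [1] IIK(I(IIKK))
  [2] IK(I(IIKK))
  [3] K(I(IIKK))
  [4] K(IIKK)
  [5] K(IKK)
  [6] K(KK)

Answer: normal form = K(KK)  (in 6 steps)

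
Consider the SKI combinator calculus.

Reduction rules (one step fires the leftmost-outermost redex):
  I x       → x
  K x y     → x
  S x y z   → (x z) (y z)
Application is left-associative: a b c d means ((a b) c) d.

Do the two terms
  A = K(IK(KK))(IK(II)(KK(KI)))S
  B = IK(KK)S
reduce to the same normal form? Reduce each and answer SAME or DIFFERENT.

Answer: SAME — A ⇓ KK, B ⇓ KK

Reduction:
Term A:
  start: K(IK(KK))(IK(II)(KK(KI)))S
  [1] IK(KK)S
  [2] K(KK)S
  [3] KK

Term B:
  start: IK(KK)S
  [1] K(KK)S
  [2] KK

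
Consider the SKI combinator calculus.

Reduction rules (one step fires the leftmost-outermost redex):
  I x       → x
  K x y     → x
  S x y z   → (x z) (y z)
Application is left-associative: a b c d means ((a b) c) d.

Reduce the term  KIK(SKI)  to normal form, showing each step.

Answer: normal form = SKI  (in 2 steps)

Derivation:
  start: KIK(SKI)
  step 1: I(SKI)
  step 2: SKI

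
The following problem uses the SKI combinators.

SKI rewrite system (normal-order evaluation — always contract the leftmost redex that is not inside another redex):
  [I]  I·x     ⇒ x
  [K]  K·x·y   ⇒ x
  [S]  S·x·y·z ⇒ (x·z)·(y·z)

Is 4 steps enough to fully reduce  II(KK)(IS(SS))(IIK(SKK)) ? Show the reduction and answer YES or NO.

  start: II(KK)(IS(SS))(IIK(SKK))
  [1] I(KK)(IS(SS))(IIK(SKK))
  [2] KK(IS(SS))(IIK(SKK))
  [3] K(IIK(SKK))
  [4] K(IK(SKK))

Answer: NO — after 4 steps the term is K(IK(SKK)), not yet normal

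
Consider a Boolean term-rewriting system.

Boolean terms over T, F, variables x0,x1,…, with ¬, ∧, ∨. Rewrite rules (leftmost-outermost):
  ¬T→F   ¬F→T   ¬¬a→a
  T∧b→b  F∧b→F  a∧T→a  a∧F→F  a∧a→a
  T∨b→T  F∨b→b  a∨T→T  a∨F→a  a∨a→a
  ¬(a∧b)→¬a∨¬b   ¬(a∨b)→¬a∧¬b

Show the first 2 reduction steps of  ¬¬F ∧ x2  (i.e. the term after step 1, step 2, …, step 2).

Answer: after 2 steps: F

Derivation:
  start: ¬¬F ∧ x2
  step 1: F ∧ x2
  step 2: F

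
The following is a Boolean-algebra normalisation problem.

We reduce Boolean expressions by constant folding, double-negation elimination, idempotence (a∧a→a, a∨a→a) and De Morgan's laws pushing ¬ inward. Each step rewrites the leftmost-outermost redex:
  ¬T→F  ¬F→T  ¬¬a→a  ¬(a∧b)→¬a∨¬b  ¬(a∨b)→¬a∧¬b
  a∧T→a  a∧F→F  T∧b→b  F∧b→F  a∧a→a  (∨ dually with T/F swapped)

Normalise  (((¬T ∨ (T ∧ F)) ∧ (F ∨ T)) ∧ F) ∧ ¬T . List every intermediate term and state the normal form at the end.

  start: (((¬T ∨ (T ∧ F)) ∧ (F ∨ T)) ∧ F) ∧ ¬T
  →1  F ∧ ¬T
  →2  F

Answer: normal form = F  (in 2 steps)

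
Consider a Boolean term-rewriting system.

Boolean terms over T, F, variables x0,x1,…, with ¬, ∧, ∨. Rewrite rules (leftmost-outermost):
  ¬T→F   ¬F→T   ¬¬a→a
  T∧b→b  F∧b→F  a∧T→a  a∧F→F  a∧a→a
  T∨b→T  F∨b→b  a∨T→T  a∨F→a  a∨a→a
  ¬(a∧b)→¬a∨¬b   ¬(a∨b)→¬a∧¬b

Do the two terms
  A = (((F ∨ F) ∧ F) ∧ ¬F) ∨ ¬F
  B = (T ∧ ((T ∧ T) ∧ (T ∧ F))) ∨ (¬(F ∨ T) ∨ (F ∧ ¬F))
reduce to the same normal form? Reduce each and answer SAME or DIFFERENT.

Term A:
  start: (((F ∨ F) ∧ F) ∧ ¬F) ∨ ¬F
  [1] (F ∧ ¬F) ∨ ¬F
  [2] F ∨ ¬F
  [3] ¬F
  [4] T

Term B:
  start: (T ∧ ((T ∧ T) ∧ (T ∧ F))) ∨ (¬(F ∨ T) ∨ (F ∧ ¬F))
  [1] ((T ∧ T) ∧ (T ∧ F)) ∨ (¬(F ∨ T) ∨ (F ∧ ¬F))
  [2] (T ∧ (T ∧ F)) ∨ (¬(F ∨ T) ∨ (F ∧ ¬F))
  [3] (T ∧ F) ∨ (¬(F ∨ T) ∨ (F ∧ ¬F))
  [4] F ∨ (¬(F ∨ T) ∨ (F ∧ ¬F))
  [5] ¬(F ∨ T) ∨ (F ∧ ¬F)
  [6] (¬F ∧ ¬T) ∨ (F ∧ ¬F)
  [7] (T ∧ ¬T) ∨ (F ∧ ¬F)
  [8] ¬T ∨ (F ∧ ¬F)
  [9] F ∨ (F ∧ ¬F)
  [10] F ∧ ¬F
  [11] F

Answer: DIFFERENT — A ⇓ T, B ⇓ F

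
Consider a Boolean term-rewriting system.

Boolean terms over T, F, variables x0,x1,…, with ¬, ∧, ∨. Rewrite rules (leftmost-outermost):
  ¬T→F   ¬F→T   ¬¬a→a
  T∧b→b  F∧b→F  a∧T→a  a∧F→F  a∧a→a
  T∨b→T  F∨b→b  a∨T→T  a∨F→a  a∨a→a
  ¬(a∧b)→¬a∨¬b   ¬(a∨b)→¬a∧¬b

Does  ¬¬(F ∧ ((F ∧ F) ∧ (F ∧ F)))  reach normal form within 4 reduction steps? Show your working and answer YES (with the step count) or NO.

Answer: YES — reaches normal form F in 2 ≤ 4 steps

Reduction:
  start: ¬¬(F ∧ ((F ∧ F) ∧ (F ∧ F)))
  [1] F ∧ ((F ∧ F) ∧ (F ∧ F))
  [2] F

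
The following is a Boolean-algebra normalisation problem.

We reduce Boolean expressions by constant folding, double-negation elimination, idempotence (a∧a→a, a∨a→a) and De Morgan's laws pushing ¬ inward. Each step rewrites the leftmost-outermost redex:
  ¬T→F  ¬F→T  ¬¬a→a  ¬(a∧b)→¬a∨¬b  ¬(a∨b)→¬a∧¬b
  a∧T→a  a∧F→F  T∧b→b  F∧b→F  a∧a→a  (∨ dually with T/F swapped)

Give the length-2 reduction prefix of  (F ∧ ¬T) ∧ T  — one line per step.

Answer: after 2 steps: F

Working:
  start: (F ∧ ¬T) ∧ T
  [1] F ∧ ¬T
  [2] F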